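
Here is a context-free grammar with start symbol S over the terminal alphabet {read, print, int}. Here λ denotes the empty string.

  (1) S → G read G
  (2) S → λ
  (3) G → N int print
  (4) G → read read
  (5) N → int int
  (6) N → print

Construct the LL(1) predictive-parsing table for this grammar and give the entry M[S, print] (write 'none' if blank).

S → G read G

FIRST(N): from N→int int we get {int}; from N→print we get {print}. So FIRST(N) = {int, print}.
FIRST(G): from G→N int print we get {int, print}; from G→read read we get {read}. So FIRST(G) = {int, print, read}.
FIRST(S): from S→G read G we get {int, print, read}; from S→λ we get {λ}. So FIRST(S) = {λ, int, print, read}.
FOLLOW(S) includes $ since S is the start symbol.
FOLLOW(S): S appears on no right-hand side. Thus FOLLOW(S) = {$}.
For S → G read G: FIRST(G read G) = {int, print, read}, so it goes in M[S, t] for t ∈ {int, print, read}.
For S → λ: FIRST(λ) = {λ}, so it goes in M[S, t] for t ∈ {}; since λ ∈ FIRST, also for every t ∈ FOLLOW(S) = {$}.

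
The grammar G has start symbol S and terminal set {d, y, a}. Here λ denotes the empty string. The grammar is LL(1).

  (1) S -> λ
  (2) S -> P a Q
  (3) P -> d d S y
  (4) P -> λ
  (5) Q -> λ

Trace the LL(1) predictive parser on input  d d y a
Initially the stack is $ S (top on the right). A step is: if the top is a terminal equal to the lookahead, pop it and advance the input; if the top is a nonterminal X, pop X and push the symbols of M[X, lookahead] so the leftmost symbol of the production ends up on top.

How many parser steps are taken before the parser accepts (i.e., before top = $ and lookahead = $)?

step 1: stack=$ S  input=d d y a $  — expand S -> P a Q
step 2: stack=$ Q a P  input=d d y a $  — expand P -> d d S y
step 3: stack=$ Q a y S d d  input=d d y a $  — match d
step 4: stack=$ Q a y S d  input=d y a $  — match d
step 5: stack=$ Q a y S  input=y a $  — expand S -> λ
step 6: stack=$ Q a y  input=y a $  — match y
step 7: stack=$ Q a  input=a $  — match a
step 8: stack=$ Q  input=$  — expand Q -> λ
Accept reached after 8 steps.

8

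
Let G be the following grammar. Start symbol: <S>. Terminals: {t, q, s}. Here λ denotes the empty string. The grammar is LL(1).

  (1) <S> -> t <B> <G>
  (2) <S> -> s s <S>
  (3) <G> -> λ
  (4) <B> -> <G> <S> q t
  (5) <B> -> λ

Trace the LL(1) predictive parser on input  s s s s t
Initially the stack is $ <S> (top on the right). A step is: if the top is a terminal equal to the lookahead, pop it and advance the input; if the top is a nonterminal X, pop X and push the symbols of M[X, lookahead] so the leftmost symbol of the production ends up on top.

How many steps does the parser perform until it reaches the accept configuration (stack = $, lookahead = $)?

10

step 1: stack=$ <S>  input=s s s s t $  — expand <S> -> s s <S>
step 2: stack=$ <S> s s  input=s s s s t $  — match s
step 3: stack=$ <S> s  input=s s s t $  — match s
step 4: stack=$ <S>  input=s s t $  — expand <S> -> s s <S>
step 5: stack=$ <S> s s  input=s s t $  — match s
step 6: stack=$ <S> s  input=s t $  — match s
step 7: stack=$ <S>  input=t $  — expand <S> -> t <B> <G>
step 8: stack=$ <G> <B> t  input=t $  — match t
step 9: stack=$ <G> <B>  input=$  — expand <B> -> λ
step 10: stack=$ <G>  input=$  — expand <G> -> λ
Accept reached after 10 steps.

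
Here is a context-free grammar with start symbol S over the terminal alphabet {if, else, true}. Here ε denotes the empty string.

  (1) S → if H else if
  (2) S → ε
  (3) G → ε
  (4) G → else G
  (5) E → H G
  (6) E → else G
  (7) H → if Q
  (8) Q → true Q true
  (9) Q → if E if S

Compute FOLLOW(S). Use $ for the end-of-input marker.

{$, else, if, true}

FIRST(S) = {ε, if}
FIRST(G) = {ε, else}
FIRST(H) = {if}
FIRST(Q) = {if, true}
FIRST(E) = {else, if}  (via H G)
FOLLOW(S) includes $ since S is the start symbol.
FOLLOW(E): in Q→if E if S, E is followed by if S with FIRST {if}. Thus FOLLOW(E) = {if}.
FOLLOW(G): in G→else G, the suffix after G is empty (adds nothing new); in E→H G, the suffix after G is empty, so FOLLOW(G) ⊇ FOLLOW(E) = {if}; in E→else G, the suffix after G is empty, so FOLLOW(G) ⊇ FOLLOW(E) = {if}. Thus FOLLOW(G) = {if}.
FOLLOW(H): in S→if H else if, H is followed by else if with FIRST {else}; in E→H G, H is followed by G with FIRST {ε, else}; in E→H G, the suffix after H is nullable, so FOLLOW(H) ⊇ FOLLOW(E) = {if}. Thus FOLLOW(H) = {else, if}.
FOLLOW(Q): in H→if Q, the suffix after Q is empty, so FOLLOW(Q) ⊇ FOLLOW(H) = {else, if}; in Q→true Q true, Q is followed by true with FIRST {true}. Thus FOLLOW(Q) = {else, if, true}.
FOLLOW(S): in Q→if E if S, the suffix after S is empty, so FOLLOW(S) ⊇ FOLLOW(Q) = {else, if, true}. Thus FOLLOW(S) = {$, else, if, true}.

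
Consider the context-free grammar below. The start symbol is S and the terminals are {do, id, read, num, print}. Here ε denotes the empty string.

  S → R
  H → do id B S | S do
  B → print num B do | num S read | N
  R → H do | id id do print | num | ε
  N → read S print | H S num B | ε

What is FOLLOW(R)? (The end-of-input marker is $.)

FIRST(S): from S→R we get {ε, do, id, num}. So FIRST(S) = {ε, do, id, num}.
FIRST(H): from H→do id B S we get {do}; from H→S do we get {do, id, num}. So FIRST(H) = {do, id, num}.
FIRST(R): from R→H do we get {do, id, num}; from R→id id do print we get {id}; from R→num we get {num}; from R→ε we get {ε}. So FIRST(R) = {ε, do, id, num}.
FIRST(N): from N→read S print we get {read}; from N→H S num B we get {do, id, num}; from N→ε we get {ε}. So FIRST(N) = {ε, do, id, num, read}.
FIRST(B): from B→print num B do we get {print}; from B→num S read we get {num}; from B→N we get {ε, do, id, num, read}. So FIRST(B) = {ε, do, id, num, print, read}.
FOLLOW(S) includes $ since S is the start symbol.
FOLLOW(H): in R→H do, H is followed by do with FIRST {do}; in N→H S num B, H is followed by S num B with FIRST {do, id, num}. Thus FOLLOW(H) = {do, id, num}.
FOLLOW(S): in H→do id B S, the suffix after S is empty, so FOLLOW(S) ⊇ FOLLOW(H) = {do, id, num}; in H→S do, S is followed by do with FIRST {do}; in B→num S read, S is followed by read with FIRST {read}; in N→read S print, S is followed by print with FIRST {print}; in N→H S num B, S is followed by num B with FIRST {num}. Thus FOLLOW(S) = {$, do, id, num, print, read}.
FOLLOW(R): in S→R, the suffix after R is empty, so FOLLOW(R) ⊇ FOLLOW(S) = {$, do, id, num, print, read}. Thus FOLLOW(R) = {$, do, id, num, print, read}.
FOLLOW(B): in H→do id B S, B is followed by S with FIRST {ε, do, id, num}; in H→do id B S, the suffix after B is nullable, so FOLLOW(B) ⊇ FOLLOW(H) = {do, id, num}; in B→print num B do, B is followed by do with FIRST {do}; in N→H S num B, the suffix after B is empty, so FOLLOW(B) ⊇ FOLLOW(N) = {do, id, num}. Thus FOLLOW(B) = {do, id, num}.
FOLLOW(N): in B→N, the suffix after N is empty, so FOLLOW(N) ⊇ FOLLOW(B) = {do, id, num}. Thus FOLLOW(N) = {do, id, num}.

{$, do, id, num, print, read}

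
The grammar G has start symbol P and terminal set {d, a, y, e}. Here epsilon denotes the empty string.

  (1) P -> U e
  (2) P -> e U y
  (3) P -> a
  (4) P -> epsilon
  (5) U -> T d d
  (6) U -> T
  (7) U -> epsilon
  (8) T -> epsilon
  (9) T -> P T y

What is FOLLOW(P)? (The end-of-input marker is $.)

FIRST(P): from P->U e we get {a, d, e, y}; from P->e U y we get {e}; from P->a we get {a}; from P->epsilon we get {epsilon}. So FIRST(P) = {epsilon, a, d, e, y}.
FIRST(T): from T->epsilon we get {epsilon}; from T->P T y we get {a, d, e, y}. So FIRST(T) = {epsilon, a, d, e, y}.
FIRST(U): from U->T d d we get {a, d, e, y}; from U->T we get {epsilon, a, d, e, y}; from U->epsilon we get {epsilon}. So FIRST(U) = {epsilon, a, d, e, y}.
FOLLOW(P) includes $ since P is the start symbol.
FOLLOW(P): in T->P T y, P is followed by T y with FIRST {a, d, e, y}. Thus FOLLOW(P) = {$, a, d, e, y}.
FOLLOW(U): in P->U e, U is followed by e with FIRST {e}; in P->e U y, U is followed by y with FIRST {y}. Thus FOLLOW(U) = {e, y}.
FOLLOW(T): in U->T d d, T is followed by d d with FIRST {d}; in U->T, the suffix after T is empty, so FOLLOW(T) ⊇ FOLLOW(U) = {e, y}; in T->P T y, T is followed by y with FIRST {y}. Thus FOLLOW(T) = {d, e, y}.

{$, a, d, e, y}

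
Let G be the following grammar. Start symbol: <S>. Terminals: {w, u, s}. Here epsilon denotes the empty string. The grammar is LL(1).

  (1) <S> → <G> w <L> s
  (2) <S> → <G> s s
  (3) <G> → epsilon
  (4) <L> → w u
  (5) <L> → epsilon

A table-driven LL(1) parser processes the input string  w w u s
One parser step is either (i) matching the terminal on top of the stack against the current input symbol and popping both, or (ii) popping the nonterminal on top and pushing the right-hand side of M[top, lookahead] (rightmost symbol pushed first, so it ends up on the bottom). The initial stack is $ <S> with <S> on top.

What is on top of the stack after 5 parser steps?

u

step 1: stack=$ <S>  input=w w u s $  — expand <S> → <G> w <L> s
step 2: stack=$ s <L> w <G>  input=w w u s $  — expand <G> → epsilon
step 3: stack=$ s <L> w  input=w w u s $  — match w
step 4: stack=$ s <L>  input=w u s $  — expand <L> → w u
step 5: stack=$ s u w  input=w u s $  — match w
Stack after step 5: $ s u (top = u).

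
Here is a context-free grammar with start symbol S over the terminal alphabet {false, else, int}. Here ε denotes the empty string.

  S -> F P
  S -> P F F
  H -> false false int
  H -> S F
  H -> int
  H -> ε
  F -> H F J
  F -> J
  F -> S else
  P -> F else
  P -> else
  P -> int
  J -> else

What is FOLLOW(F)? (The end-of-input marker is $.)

FIRST(J) = {else}
FIRST(S) = {else, false, int}  (via F P, P F F)
FIRST(H) = {ε, else, false, int}  (via S F)
FIRST(F) = {else, false, int}  (via H F J, J, S else)
FIRST(P) = {else, false, int}  (via F else)
FOLLOW(S) includes $ since S is the start symbol.
FOLLOW(S): in H->S F, S is followed by F with FIRST {else, false, int}; in F->S else, S is followed by else with FIRST {else}. Thus FOLLOW(S) = {$, else, false, int}.
FOLLOW(H): in F->H F J, H is followed by F J with FIRST {else, false, int}. Thus FOLLOW(H) = {else, false, int}.
FOLLOW(F): in S->F P, F is followed by P with FIRST {else, false, int}; in S->P F F (occurrence 1), F is followed by F with FIRST {else, false, int}; in S->P F F (occurrence 2), the suffix after F is empty, so FOLLOW(F) ⊇ FOLLOW(S) = {$, else, false, int}; in H->S F, the suffix after F is empty, so FOLLOW(F) ⊇ FOLLOW(H) = {else, false, int}; in F->H F J, F is followed by J with FIRST {else}; in P->F else, F is followed by else with FIRST {else}. Thus FOLLOW(F) = {$, else, false, int}.
FOLLOW(P): in S->F P, the suffix after P is empty, so FOLLOW(P) ⊇ FOLLOW(S) = {$, else, false, int}; in S->P F F, P is followed by F F with FIRST {else, false, int}. Thus FOLLOW(P) = {$, else, false, int}.
FOLLOW(J): in F->H F J, the suffix after J is empty, so FOLLOW(J) ⊇ FOLLOW(F) = {$, else, false, int}; in F->J, the suffix after J is empty, so FOLLOW(J) ⊇ FOLLOW(F) = {$, else, false, int}. Thus FOLLOW(J) = {$, else, false, int}.

{$, else, false, int}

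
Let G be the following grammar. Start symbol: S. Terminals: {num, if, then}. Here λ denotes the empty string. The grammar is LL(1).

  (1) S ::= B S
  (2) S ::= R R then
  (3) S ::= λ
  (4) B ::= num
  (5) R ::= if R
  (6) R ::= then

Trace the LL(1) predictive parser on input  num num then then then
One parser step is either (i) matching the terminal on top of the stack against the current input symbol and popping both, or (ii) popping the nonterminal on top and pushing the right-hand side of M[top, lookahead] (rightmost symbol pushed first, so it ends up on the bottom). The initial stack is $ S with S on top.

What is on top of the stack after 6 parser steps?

S

     Stack    Input                     Action
  1  $ S      num num then then then $  expand S ::= B S
  2  $ S B    num num then then then $  expand B ::= num
  3  $ S num  num num then then then $  match num
  4  $ S      num then then then $      expand S ::= B S
  5  $ S B    num then then then $      expand B ::= num
  6  $ S num  num then then then $      match num
Stack after step 6: $ S (top = S).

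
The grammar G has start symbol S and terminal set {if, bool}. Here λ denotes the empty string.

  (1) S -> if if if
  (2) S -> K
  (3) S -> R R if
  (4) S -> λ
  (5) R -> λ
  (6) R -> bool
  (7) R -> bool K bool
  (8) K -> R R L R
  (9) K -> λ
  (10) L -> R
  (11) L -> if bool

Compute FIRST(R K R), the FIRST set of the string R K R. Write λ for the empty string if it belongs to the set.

{λ, bool, if}

FIRST(R): from R->λ we get {λ}; from R->bool we get {bool}; from R->bool K bool we get {bool}. So FIRST(R) = {λ, bool}.
FIRST(L): from L->R we get {λ, bool}; from L->if bool we get {if}. So FIRST(L) = {λ, bool, if}.
FIRST(K): from K->R R L R we get {λ, bool, if}; from K->λ we get {λ}. So FIRST(K) = {λ, bool, if}.
FIRST(S): from S->if if if we get {if}; from S->K we get {λ, bool, if}; from S->R R if we get {bool, if}; from S->λ we get {λ}. So FIRST(S) = {λ, bool, if}.
FIRST(R K R): take FIRST of each symbol in turn, carrying on past any symbol whose FIRST contains λ; result {λ, bool, if}.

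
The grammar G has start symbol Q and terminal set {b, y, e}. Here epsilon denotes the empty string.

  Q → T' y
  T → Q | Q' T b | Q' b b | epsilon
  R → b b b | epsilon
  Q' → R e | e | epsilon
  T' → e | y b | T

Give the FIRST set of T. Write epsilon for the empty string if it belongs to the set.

FIRST(R) = {epsilon, b}
FIRST(Q') = {epsilon, b, e}  (via R e)
FIRST(Q) = {b, e, y}  (via T' y)
FIRST(T) = {epsilon, b, e, y}  (via Q, Q' T b, Q' b b)
FIRST(T') = {epsilon, b, e, y}  (via T)

{epsilon, b, e, y}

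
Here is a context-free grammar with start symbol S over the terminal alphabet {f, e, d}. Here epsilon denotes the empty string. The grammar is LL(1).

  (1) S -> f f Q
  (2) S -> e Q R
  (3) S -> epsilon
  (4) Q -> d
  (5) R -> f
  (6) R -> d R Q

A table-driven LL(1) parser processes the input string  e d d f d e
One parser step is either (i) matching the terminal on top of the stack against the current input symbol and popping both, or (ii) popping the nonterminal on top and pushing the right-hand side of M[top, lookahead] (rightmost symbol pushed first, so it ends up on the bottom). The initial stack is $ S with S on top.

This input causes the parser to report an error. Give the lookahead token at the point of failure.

step 1: stack=$ S  input=e d d f d e $  — expand S -> e Q R
step 2: stack=$ R Q e  input=e d d f d e $  — match e
step 3: stack=$ R Q  input=d d f d e $  — expand Q -> d
step 4: stack=$ R d  input=d d f d e $  — match d
step 5: stack=$ R  input=d f d e $  — expand R -> d R Q
step 6: stack=$ Q R d  input=d f d e $  — match d
step 7: stack=$ Q R  input=f d e $  — expand R -> f
step 8: stack=$ Q f  input=f d e $  — match f
step 9: stack=$ Q  input=d e $  — expand Q -> d
step 10: stack=$ d  input=d e $  — match d
step 11: stack=$  input=e $  — error: stack empty but input remains

e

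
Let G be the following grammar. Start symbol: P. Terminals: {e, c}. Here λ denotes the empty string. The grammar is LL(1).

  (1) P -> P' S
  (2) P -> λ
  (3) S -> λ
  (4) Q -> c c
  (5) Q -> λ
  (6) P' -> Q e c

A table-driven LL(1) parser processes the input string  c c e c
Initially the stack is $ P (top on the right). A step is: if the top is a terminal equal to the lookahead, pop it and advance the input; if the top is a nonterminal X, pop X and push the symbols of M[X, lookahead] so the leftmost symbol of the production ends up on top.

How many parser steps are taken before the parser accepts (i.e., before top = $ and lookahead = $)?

step 1: stack=$ P  input=c c e c $  — expand P -> P' S
step 2: stack=$ S P'  input=c c e c $  — expand P' -> Q e c
step 3: stack=$ S c e Q  input=c c e c $  — expand Q -> c c
step 4: stack=$ S c e c c  input=c c e c $  — match c
step 5: stack=$ S c e c  input=c e c $  — match c
step 6: stack=$ S c e  input=e c $  — match e
step 7: stack=$ S c  input=c $  — match c
step 8: stack=$ S  input=$  — expand S -> λ
Accept reached after 8 steps.

8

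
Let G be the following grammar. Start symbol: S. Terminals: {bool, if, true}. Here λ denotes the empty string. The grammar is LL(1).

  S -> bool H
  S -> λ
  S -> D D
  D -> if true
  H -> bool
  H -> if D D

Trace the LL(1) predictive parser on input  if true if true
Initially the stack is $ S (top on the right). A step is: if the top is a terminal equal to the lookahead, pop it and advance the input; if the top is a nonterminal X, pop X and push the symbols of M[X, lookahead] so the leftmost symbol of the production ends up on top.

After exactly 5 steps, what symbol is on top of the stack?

if

step 1: stack=$ S  input=if true if true $  — expand S -> D D
step 2: stack=$ D D  input=if true if true $  — expand D -> if true
step 3: stack=$ D true if  input=if true if true $  — match if
step 4: stack=$ D true  input=true if true $  — match true
step 5: stack=$ D  input=if true $  — expand D -> if true
Stack after step 5: $ true if (top = if).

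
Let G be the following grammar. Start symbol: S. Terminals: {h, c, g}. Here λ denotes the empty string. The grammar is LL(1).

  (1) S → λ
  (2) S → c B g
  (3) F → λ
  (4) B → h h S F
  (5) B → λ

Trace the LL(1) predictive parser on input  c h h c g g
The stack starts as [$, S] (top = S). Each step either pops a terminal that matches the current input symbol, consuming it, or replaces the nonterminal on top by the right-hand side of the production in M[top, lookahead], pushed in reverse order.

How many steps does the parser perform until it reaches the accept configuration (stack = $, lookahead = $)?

11

step 1: stack=$ S  input=c h h c g g $  — expand S → c B g
step 2: stack=$ g B c  input=c h h c g g $  — match c
step 3: stack=$ g B  input=h h c g g $  — expand B → h h S F
step 4: stack=$ g F S h h  input=h h c g g $  — match h
step 5: stack=$ g F S h  input=h c g g $  — match h
step 6: stack=$ g F S  input=c g g $  — expand S → c B g
step 7: stack=$ g F g B c  input=c g g $  — match c
step 8: stack=$ g F g B  input=g g $  — expand B → λ
step 9: stack=$ g F g  input=g g $  — match g
step 10: stack=$ g F  input=g $  — expand F → λ
step 11: stack=$ g  input=g $  — match g
Accept reached after 11 steps.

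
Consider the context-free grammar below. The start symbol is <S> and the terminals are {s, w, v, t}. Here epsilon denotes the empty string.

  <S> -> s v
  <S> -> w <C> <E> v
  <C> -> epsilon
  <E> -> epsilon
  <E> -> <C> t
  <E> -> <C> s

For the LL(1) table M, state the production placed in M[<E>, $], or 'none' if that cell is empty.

none

FIRST(<S>) = {s, w}
FIRST(<C>) = {epsilon}
FIRST(<E>) = {epsilon, s, t}  (via <C> t, <C> s)
FOLLOW(<S>) includes $ since <S> is the start symbol.
FOLLOW(<E>): in <S>->w <C> <E> v, <E> is followed by v with FIRST {v}. Thus FOLLOW(<E>) = {v}.
For <E> -> epsilon: FIRST(epsilon) = {epsilon}, so it goes in M[<E>, t] for t ∈ {}; since epsilon ∈ FIRST, also for every t ∈ FOLLOW(<E>) = {v}.
For <E> -> <C> t: FIRST(<C> t) = {t}, so it goes in M[<E>, t] for t ∈ {t}.
For <E> -> <C> s: FIRST(<C> s) = {s}, so it goes in M[<E>, t] for t ∈ {s}.
None of these place a production in M[<E>, $].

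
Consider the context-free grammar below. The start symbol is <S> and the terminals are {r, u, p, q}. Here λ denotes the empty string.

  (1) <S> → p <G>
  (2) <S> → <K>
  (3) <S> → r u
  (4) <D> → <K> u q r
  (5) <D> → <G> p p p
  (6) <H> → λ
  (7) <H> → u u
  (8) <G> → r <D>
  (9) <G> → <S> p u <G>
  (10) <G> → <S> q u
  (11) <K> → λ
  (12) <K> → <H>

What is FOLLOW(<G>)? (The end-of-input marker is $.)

{$, p, q}

FIRST(<H>): from <H>→λ we get {λ}; from <H>→u u we get {u}. So FIRST(<H>) = {λ, u}.
FIRST(<K>): from <K>→λ we get {λ}; from <K>→<H> we get {λ, u}. So FIRST(<K>) = {λ, u}.
FIRST(<S>): from <S>→p <G> we get {p}; from <S>→<K> we get {λ, u}; from <S>→r u we get {r}. So FIRST(<S>) = {λ, p, r, u}.
FIRST(<G>): from <G>→r <D> we get {r}; from <G>→<S> p u <G> we get {p, r, u}; from <G>→<S> q u we get {p, q, r, u}. So FIRST(<G>) = {p, q, r, u}.
FIRST(<D>): from <D>→<K> u q r we get {u}; from <D>→<G> p p p we get {p, q, r, u}. So FIRST(<D>) = {p, q, r, u}.
FOLLOW(<S>) includes $ since <S> is the start symbol.
FOLLOW(<S>): in <G>→<S> p u <G>, <S> is followed by p u <G> with FIRST {p}; in <G>→<S> q u, <S> is followed by q u with FIRST {q}. Thus FOLLOW(<S>) = {$, p, q}.
FOLLOW(<G>): in <S>→p <G>, the suffix after <G> is empty, so FOLLOW(<G>) ⊇ FOLLOW(<S>) = {$, p, q}; in <D>→<G> p p p, <G> is followed by p p p with FIRST {p}; in <G>→<S> p u <G>, the suffix after <G> is empty (adds nothing new). Thus FOLLOW(<G>) = {$, p, q}.
FOLLOW(<D>): in <G>→r <D>, the suffix after <D> is empty, so FOLLOW(<D>) ⊇ FOLLOW(<G>) = {$, p, q}. Thus FOLLOW(<D>) = {$, p, q}.
FOLLOW(<K>): in <S>→<K>, the suffix after <K> is empty, so FOLLOW(<K>) ⊇ FOLLOW(<S>) = {$, p, q}; in <D>→<K> u q r, <K> is followed by u q r with FIRST {u}. Thus FOLLOW(<K>) = {$, p, q, u}.
FOLLOW(<H>): in <K>→<H>, the suffix after <H> is empty, so FOLLOW(<H>) ⊇ FOLLOW(<K>) = {$, p, q, u}. Thus FOLLOW(<H>) = {$, p, q, u}.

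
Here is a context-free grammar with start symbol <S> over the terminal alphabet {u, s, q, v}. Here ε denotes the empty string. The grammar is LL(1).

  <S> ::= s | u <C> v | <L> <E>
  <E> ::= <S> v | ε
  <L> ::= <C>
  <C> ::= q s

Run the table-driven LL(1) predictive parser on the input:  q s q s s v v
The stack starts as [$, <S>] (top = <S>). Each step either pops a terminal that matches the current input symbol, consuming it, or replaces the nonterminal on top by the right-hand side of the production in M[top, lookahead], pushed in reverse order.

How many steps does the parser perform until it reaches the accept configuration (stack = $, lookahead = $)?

16

      Stack        Input            Action
   1  $ <S>        q s q s s v v $  expand <S> ::= <L> <E>
   2  $ <E> <L>    q s q s s v v $  expand <L> ::= <C>
   3  $ <E> <C>    q s q s s v v $  expand <C> ::= q s
   4  $ <E> s q    q s q s s v v $  match q
   5  $ <E> s      s q s s v v $    match s
   6  $ <E>        q s s v v $      expand <E> ::= <S> v
   7  $ v <S>      q s s v v $      expand <S> ::= <L> <E>
   8  $ v <E> <L>  q s s v v $      expand <L> ::= <C>
   9  $ v <E> <C>  q s s v v $      expand <C> ::= q s
  10  $ v <E> s q  q s s v v $      match q
  11  $ v <E> s    s s v v $        match s
  12  $ v <E>      s v v $          expand <E> ::= <S> v
  13  $ v v <S>    s v v $          expand <S> ::= s
  14  $ v v s      s v v $          match s
  15  $ v v        v v $            match v
  16  $ v          v $              match v
Accept reached after 16 steps.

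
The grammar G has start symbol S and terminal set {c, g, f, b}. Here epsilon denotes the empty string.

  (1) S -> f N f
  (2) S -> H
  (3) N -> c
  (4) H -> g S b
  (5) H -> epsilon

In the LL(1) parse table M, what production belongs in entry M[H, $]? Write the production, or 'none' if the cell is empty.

H -> epsilon

FIRST(N): from N->c we get {c}. So FIRST(N) = {c}.
FIRST(H): from H->g S b we get {g}; from H->epsilon we get {epsilon}. So FIRST(H) = {epsilon, g}.
FIRST(S): from S->f N f we get {f}; from S->H we get {epsilon, g}. So FIRST(S) = {epsilon, f, g}.
FOLLOW(S) includes $ since S is the start symbol.
FOLLOW(S): in H->g S b, S is followed by b with FIRST {b}. Thus FOLLOW(S) = {$, b}.
FOLLOW(H): in S->H, the suffix after H is empty, so FOLLOW(H) ⊇ FOLLOW(S) = {$, b}. Thus FOLLOW(H) = {$, b}.
For H -> g S b: FIRST(g S b) = {g}, so it goes in M[H, t] for t ∈ {g}.
For H -> epsilon: FIRST(epsilon) = {epsilon}, so it goes in M[H, t] for t ∈ {}; since epsilon ∈ FIRST, also for every t ∈ FOLLOW(H) = {$, b}.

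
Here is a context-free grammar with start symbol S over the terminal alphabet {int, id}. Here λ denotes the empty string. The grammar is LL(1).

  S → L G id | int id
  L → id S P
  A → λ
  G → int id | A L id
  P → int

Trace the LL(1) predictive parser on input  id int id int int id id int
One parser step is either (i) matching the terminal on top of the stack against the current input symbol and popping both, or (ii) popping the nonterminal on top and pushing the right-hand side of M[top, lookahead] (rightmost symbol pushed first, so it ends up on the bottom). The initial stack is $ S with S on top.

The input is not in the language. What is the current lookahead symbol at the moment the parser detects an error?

int

step 1: stack=$ S  input=id int id int int id id int $  — expand S → L G id
step 2: stack=$ id G L  input=id int id int int id id int $  — expand L → id S P
step 3: stack=$ id G P S id  input=id int id int int id id int $  — match id
step 4: stack=$ id G P S  input=int id int int id id int $  — expand S → int id
step 5: stack=$ id G P id int  input=int id int int id id int $  — match int
step 6: stack=$ id G P id  input=id int int id id int $  — match id
step 7: stack=$ id G P  input=int int id id int $  — expand P → int
step 8: stack=$ id G int  input=int int id id int $  — match int
step 9: stack=$ id G  input=int id id int $  — expand G → int id
step 10: stack=$ id id int  input=int id id int $  — match int
step 11: stack=$ id id  input=id id int $  — match id
step 12: stack=$ id  input=id int $  — match id
step 13: stack=$  input=int $  — error: stack empty but input remains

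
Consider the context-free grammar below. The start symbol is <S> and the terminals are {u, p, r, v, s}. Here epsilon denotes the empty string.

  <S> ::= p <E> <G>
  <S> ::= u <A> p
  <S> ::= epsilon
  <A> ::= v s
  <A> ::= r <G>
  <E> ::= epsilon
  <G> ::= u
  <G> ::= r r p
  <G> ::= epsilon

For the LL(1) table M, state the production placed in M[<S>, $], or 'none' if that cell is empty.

FIRST(<S>) = {epsilon, p, u}
FIRST(<A>) = {r, v}
FIRST(<E>) = {epsilon}
FIRST(<G>) = {epsilon, r, u}
FOLLOW(<S>) includes $ since <S> is the start symbol.
FOLLOW(<S>): <S> appears on no right-hand side. Thus FOLLOW(<S>) = {$}.
For <S> ::= p <E> <G>: FIRST(p <E> <G>) = {p}, so it goes in M[<S>, t] for t ∈ {p}.
For <S> ::= u <A> p: FIRST(u <A> p) = {u}, so it goes in M[<S>, t] for t ∈ {u}.
For <S> ::= epsilon: FIRST(epsilon) = {epsilon}, so it goes in M[<S>, t] for t ∈ {}; since epsilon ∈ FIRST, also for every t ∈ FOLLOW(<S>) = {$}.

<S> ::= epsilon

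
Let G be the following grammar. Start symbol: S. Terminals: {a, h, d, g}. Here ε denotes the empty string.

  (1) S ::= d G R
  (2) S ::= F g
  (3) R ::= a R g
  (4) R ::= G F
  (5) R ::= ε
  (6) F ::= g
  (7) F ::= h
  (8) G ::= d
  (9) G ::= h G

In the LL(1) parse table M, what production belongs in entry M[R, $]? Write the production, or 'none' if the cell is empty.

R ::= ε

FIRST(F) = {g, h}
FIRST(G) = {d, h}
FIRST(S) = {d, g, h}  (via F g)
FIRST(R) = {ε, a, d, h}  (via G F)
FOLLOW(S) includes $ since S is the start symbol.
FOLLOW(S): S appears on no right-hand side. Thus FOLLOW(S) = {$}.
FOLLOW(R): in S::=d G R, the suffix after R is empty, so FOLLOW(R) ⊇ FOLLOW(S) = {$}; in R::=a R g, R is followed by g with FIRST {g}. Thus FOLLOW(R) = {$, g}.
For R ::= a R g: FIRST(a R g) = {a}, so it goes in M[R, t] for t ∈ {a}.
For R ::= G F: FIRST(G F) = {d, h}, so it goes in M[R, t] for t ∈ {d, h}.
For R ::= ε: FIRST(ε) = {ε}, so it goes in M[R, t] for t ∈ {}; since ε ∈ FIRST, also for every t ∈ FOLLOW(R) = {$, g}.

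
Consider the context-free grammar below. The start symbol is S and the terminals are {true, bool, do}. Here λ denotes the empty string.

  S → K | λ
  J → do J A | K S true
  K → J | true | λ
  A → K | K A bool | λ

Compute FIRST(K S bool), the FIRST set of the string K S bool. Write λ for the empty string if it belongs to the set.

{bool, do, true}

FIRST(S): from S→K we get {λ, do, true}; from S→λ we get {λ}. So FIRST(S) = {λ, do, true}.
FIRST(J): from J→do J A we get {do}; from J→K S true we get {do, true}. So FIRST(J) = {do, true}.
FIRST(K): from K→J we get {do, true}; from K→true we get {true}; from K→λ we get {λ}. So FIRST(K) = {λ, do, true}.
FIRST(A): from A→K we get {λ, do, true}; from A→K A bool we get {bool, do, true}; from A→λ we get {λ}. So FIRST(A) = {λ, bool, do, true}.
FIRST(K S bool): take FIRST of each symbol in turn, carrying on past any symbol whose FIRST contains λ; result {bool, do, true}.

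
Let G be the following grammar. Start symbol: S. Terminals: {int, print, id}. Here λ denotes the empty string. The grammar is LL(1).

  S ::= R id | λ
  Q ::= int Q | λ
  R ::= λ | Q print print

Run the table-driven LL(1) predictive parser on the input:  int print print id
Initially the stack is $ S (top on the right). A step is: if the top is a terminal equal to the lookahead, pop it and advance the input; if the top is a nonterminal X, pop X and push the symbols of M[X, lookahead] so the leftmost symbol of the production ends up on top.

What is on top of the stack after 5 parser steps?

step 1: stack=$ S  input=int print print id $  — expand S ::= R id
step 2: stack=$ id R  input=int print print id $  — expand R ::= Q print print
step 3: stack=$ id print print Q  input=int print print id $  — expand Q ::= int Q
step 4: stack=$ id print print Q int  input=int print print id $  — match int
step 5: stack=$ id print print Q  input=print print id $  — expand Q ::= λ
Stack after step 5: $ id print print (top = print).

print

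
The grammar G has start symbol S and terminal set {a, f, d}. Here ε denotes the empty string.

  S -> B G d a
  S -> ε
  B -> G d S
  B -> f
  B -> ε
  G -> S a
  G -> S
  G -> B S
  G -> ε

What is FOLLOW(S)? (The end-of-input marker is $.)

FIRST(S): from S->B G d a we get {a, d, f}; from S->ε we get {ε}. So FIRST(S) = {ε, a, d, f}.
FIRST(B): from B->G d S we get {a, d, f}; from B->f we get {f}; from B->ε we get {ε}. So FIRST(B) = {ε, a, d, f}.
FIRST(G): from G->S a we get {a, d, f}; from G->S we get {ε, a, d, f}; from G->B S we get {ε, a, d, f}; from G->ε we get {ε}. So FIRST(G) = {ε, a, d, f}.
FOLLOW(S) includes $ since S is the start symbol.
FOLLOW(G): in S->B G d a, G is followed by d a with FIRST {d}; in B->G d S, G is followed by d S with FIRST {d}. Thus FOLLOW(G) = {d}.
FOLLOW(B): in S->B G d a, B is followed by G d a with FIRST {a, d, f}; in G->B S, B is followed by S with FIRST {ε, a, d, f}; in G->B S, the suffix after B is nullable, so FOLLOW(B) ⊇ FOLLOW(G) = {d}. Thus FOLLOW(B) = {a, d, f}.
FOLLOW(S): in B->G d S, the suffix after S is empty, so FOLLOW(S) ⊇ FOLLOW(B) = {a, d, f}; in G->S a, S is followed by a with FIRST {a}; in G->S, the suffix after S is empty, so FOLLOW(S) ⊇ FOLLOW(G) = {d}; in G->B S, the suffix after S is empty, so FOLLOW(S) ⊇ FOLLOW(G) = {d}. Thus FOLLOW(S) = {$, a, d, f}.

{$, a, d, f}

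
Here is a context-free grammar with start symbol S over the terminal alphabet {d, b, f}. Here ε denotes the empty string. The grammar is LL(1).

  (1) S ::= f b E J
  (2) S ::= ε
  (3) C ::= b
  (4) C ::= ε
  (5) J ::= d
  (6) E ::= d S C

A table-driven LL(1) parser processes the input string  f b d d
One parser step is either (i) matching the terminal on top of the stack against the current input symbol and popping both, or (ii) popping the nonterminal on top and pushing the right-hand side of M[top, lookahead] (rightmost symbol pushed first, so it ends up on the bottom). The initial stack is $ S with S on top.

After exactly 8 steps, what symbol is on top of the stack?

d

     Stack      Input      Action
  1  $ S        f b d d $  expand S ::= f b E J
  2  $ J E b f  f b d d $  match f
  3  $ J E b    b d d $    match b
  4  $ J E      d d $      expand E ::= d S C
  5  $ J C S d  d d $      match d
  6  $ J C S    d $        expand S ::= ε
  7  $ J C      d $        expand C ::= ε
  8  $ J        d $        expand J ::= d
Stack after step 8: $ d (top = d).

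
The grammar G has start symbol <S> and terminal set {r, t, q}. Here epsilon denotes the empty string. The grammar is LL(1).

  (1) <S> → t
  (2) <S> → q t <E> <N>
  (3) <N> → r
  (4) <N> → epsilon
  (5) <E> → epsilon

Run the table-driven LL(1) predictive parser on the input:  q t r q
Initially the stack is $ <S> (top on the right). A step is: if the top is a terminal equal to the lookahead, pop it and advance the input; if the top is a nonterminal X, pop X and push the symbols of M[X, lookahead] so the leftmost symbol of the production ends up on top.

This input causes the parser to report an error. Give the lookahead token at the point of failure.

q

step 1: stack=$ <S>  input=q t r q $  — expand <S> → q t <E> <N>
step 2: stack=$ <N> <E> t q  input=q t r q $  — match q
step 3: stack=$ <N> <E> t  input=t r q $  — match t
step 4: stack=$ <N> <E>  input=r q $  — expand <E> → epsilon
step 5: stack=$ <N>  input=r q $  — expand <N> → r
step 6: stack=$ r  input=r q $  — match r
step 7: stack=$  input=q $  — error: stack empty but input remains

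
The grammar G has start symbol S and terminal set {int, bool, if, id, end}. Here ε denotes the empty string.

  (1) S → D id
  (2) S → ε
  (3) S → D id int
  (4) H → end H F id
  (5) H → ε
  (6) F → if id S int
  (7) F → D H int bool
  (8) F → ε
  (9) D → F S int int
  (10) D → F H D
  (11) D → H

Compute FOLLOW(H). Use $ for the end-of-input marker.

FIRST(H): from H→end H F id we get {end}; from H→ε we get {ε}. So FIRST(H) = {ε, end}.
FIRST(S): from S→D id we get {end, id, if, int}; from S→ε we get {ε}; from S→D id int we get {end, id, if, int}. So FIRST(S) = {ε, end, id, if, int}.
FIRST(F): from F→if id S int we get {if}; from F→D H int bool we get {end, id, if, int}; from F→ε we get {ε}. So FIRST(F) = {ε, end, id, if, int}.
FIRST(D): from D→F S int int we get {end, id, if, int}; from D→F H D we get {ε, end, id, if, int}; from D→H we get {ε, end}. So FIRST(D) = {ε, end, id, if, int}.
FOLLOW(S) includes $ since S is the start symbol.
FOLLOW(S): in F→if id S int, S is followed by int with FIRST {int}; in D→F S int int, S is followed by int int with FIRST {int}. Thus FOLLOW(S) = {$, int}.
FOLLOW(D): in S→D id, D is followed by id with FIRST {id}; in S→D id int, D is followed by id int with FIRST {id}; in F→D H int bool, D is followed by H int bool with FIRST {end, int}; in D→F H D, the suffix after D is empty (adds nothing new). Thus FOLLOW(D) = {end, id, int}.
FOLLOW(H): in H→end H F id, H is followed by F id with FIRST {end, id, if, int}; in F→D H int bool, H is followed by int bool with FIRST {int}; in D→F H D, H is followed by D with FIRST {ε, end, id, if, int}; in D→F H D, the suffix after H is nullable, so FOLLOW(H) ⊇ FOLLOW(D) = {end, id, int}; in D→H, the suffix after H is empty, so FOLLOW(H) ⊇ FOLLOW(D) = {end, id, int}. Thus FOLLOW(H) = {end, id, if, int}.
FOLLOW(F): in H→end H F id, F is followed by id with FIRST {id}; in D→F S int int, F is followed by S int int with FIRST {end, id, if, int}; in D→F H D, F is followed by H D with FIRST {ε, end, id, if, int}; in D→F H D, the suffix after F is nullable, so FOLLOW(F) ⊇ FOLLOW(D) = {end, id, int}. Thus FOLLOW(F) = {end, id, if, int}.

{end, id, if, int}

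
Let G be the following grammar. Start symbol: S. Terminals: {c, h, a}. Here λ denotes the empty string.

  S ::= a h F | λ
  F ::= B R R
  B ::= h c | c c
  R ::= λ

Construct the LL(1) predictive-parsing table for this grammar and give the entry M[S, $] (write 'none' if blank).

FIRST(S): from S::=a h F we get {a}; from S::=λ we get {λ}. So FIRST(S) = {λ, a}.
FIRST(B): from B::=h c we get {h}; from B::=c c we get {c}. So FIRST(B) = {c, h}.
FIRST(R): from R::=λ we get {λ}. So FIRST(R) = {λ}.
FIRST(F): from F::=B R R we get {c, h}. So FIRST(F) = {c, h}.
FOLLOW(S) includes $ since S is the start symbol.
FOLLOW(S): S appears on no right-hand side. Thus FOLLOW(S) = {$}.
For S ::= a h F: FIRST(a h F) = {a}, so it goes in M[S, t] for t ∈ {a}.
For S ::= λ: FIRST(λ) = {λ}, so it goes in M[S, t] for t ∈ {}; since λ ∈ FIRST, also for every t ∈ FOLLOW(S) = {$}.

S ::= λ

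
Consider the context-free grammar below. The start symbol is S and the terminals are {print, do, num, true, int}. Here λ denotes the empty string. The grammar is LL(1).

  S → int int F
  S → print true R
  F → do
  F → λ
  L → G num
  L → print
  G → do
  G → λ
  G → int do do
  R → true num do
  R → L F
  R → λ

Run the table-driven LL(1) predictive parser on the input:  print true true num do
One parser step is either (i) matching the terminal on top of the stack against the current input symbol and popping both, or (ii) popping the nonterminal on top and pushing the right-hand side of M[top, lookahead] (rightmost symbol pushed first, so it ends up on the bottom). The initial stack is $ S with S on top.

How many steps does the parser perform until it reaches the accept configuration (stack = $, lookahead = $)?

step 1: stack=$ S  input=print true true num do $  — expand S → print true R
step 2: stack=$ R true print  input=print true true num do $  — match print
step 3: stack=$ R true  input=true true num do $  — match true
step 4: stack=$ R  input=true num do $  — expand R → true num do
step 5: stack=$ do num true  input=true num do $  — match true
step 6: stack=$ do num  input=num do $  — match num
step 7: stack=$ do  input=do $  — match do
Accept reached after 7 steps.

7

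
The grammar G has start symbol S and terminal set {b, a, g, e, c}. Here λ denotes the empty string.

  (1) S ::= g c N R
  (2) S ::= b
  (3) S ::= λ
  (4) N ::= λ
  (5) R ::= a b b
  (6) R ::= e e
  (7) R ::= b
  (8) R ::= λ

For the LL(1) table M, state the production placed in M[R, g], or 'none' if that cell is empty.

FIRST(S) = {λ, b, g}
FIRST(N) = {λ}
FIRST(R) = {λ, a, b, e}
FOLLOW(S) includes $ since S is the start symbol.
FOLLOW(S): S appears on no right-hand side. Thus FOLLOW(S) = {$}.
FOLLOW(R): in S::=g c N R, the suffix after R is empty, so FOLLOW(R) ⊇ FOLLOW(S) = {$}. Thus FOLLOW(R) = {$}.
For R ::= a b b: FIRST(a b b) = {a}, so it goes in M[R, t] for t ∈ {a}.
For R ::= e e: FIRST(e e) = {e}, so it goes in M[R, t] for t ∈ {e}.
For R ::= b: FIRST(b) = {b}, so it goes in M[R, t] for t ∈ {b}.
For R ::= λ: FIRST(λ) = {λ}, so it goes in M[R, t] for t ∈ {}; since λ ∈ FIRST, also for every t ∈ FOLLOW(R) = {$}.
None of these place a production in M[R, g].

none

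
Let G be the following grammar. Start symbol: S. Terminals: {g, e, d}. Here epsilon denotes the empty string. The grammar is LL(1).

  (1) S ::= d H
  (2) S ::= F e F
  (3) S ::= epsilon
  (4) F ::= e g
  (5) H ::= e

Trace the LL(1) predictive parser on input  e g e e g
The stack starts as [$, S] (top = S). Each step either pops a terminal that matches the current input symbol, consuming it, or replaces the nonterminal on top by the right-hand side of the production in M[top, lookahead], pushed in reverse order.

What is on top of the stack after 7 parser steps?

g

step 1: stack=$ S  input=e g e e g $  — expand S ::= F e F
step 2: stack=$ F e F  input=e g e e g $  — expand F ::= e g
step 3: stack=$ F e g e  input=e g e e g $  — match e
step 4: stack=$ F e g  input=g e e g $  — match g
step 5: stack=$ F e  input=e e g $  — match e
step 6: stack=$ F  input=e g $  — expand F ::= e g
step 7: stack=$ g e  input=e g $  — match e
Stack after step 7: $ g (top = g).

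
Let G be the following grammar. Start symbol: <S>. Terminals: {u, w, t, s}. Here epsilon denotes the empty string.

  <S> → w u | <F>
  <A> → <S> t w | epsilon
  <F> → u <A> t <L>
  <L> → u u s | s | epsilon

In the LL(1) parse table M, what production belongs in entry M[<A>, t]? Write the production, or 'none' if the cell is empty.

FIRST(<F>) = {u}
FIRST(<L>) = {epsilon, s, u}
FIRST(<S>) = {u, w}  (via <F>)
FIRST(<A>) = {epsilon, u, w}  (via <S> t w)
FOLLOW(<S>) includes $ since <S> is the start symbol.
FOLLOW(<A>): in <F>→u <A> t <L>, <A> is followed by t <L> with FIRST {t}. Thus FOLLOW(<A>) = {t}.
For <A> → <S> t w: FIRST(<S> t w) = {u, w}, so it goes in M[<A>, t] for t ∈ {u, w}.
For <A> → epsilon: FIRST(epsilon) = {epsilon}, so it goes in M[<A>, t] for t ∈ {}; since epsilon ∈ FIRST, also for every t ∈ FOLLOW(<A>) = {t}.

<A> → epsilon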